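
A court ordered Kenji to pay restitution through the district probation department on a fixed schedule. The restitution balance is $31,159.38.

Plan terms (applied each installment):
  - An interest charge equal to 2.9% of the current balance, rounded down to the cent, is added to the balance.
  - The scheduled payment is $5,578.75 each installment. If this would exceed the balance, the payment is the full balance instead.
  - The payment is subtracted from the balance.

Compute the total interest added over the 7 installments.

$3,336.50

Installment 1: opening $31,159.38; interest $903.62 → $32,063.00; payment $5,578.75; balance $26,484.25
Installment 2: opening $26,484.25; interest $768.04 → $27,252.29; payment $5,578.75; balance $21,673.54
Installment 3: opening $21,673.54; interest $628.53 → $22,302.07; payment $5,578.75; balance $16,723.32
Installment 4: opening $16,723.32; interest $484.97 → $17,208.29; payment $5,578.75; balance $11,629.54
Installment 5: opening $11,629.54; interest $337.25 → $11,966.79; payment $5,578.75; balance $6,388.04
Installment 6: opening $6,388.04; interest $185.25 → $6,573.29; payment $5,578.75; balance $994.54
Installment 7: opening $994.54; interest $28.84 → $1,023.38; payment $1,023.38; balance $0.00
Total interest: $903.62 + $768.04 + $628.53 + $484.97 + $337.25 + $185.25 + $28.84 = $3,336.50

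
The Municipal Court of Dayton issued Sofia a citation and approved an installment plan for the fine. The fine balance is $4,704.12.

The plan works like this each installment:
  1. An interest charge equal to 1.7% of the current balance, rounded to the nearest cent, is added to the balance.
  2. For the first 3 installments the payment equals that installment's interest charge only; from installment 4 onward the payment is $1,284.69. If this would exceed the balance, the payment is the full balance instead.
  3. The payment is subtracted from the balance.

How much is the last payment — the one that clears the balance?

$1,045.65

# | Opening | Interest | Payment | End bal
1 | $4,704.12 | $79.97 | $79.97 | $4,704.12
2 | $4,704.12 | $79.97 | $79.97 | $4,704.12
3 | $4,704.12 | $79.97 | $79.97 | $4,704.12
4 | $4,704.12 | $79.97 | $1,284.69 | $3,499.40
5 | $3,499.40 | $59.49 | $1,284.69 | $2,274.20
6 | $2,274.20 | $38.66 | $1,284.69 | $1,028.17
7 | $1,028.17 | $17.48 | $1,045.65 | $0.00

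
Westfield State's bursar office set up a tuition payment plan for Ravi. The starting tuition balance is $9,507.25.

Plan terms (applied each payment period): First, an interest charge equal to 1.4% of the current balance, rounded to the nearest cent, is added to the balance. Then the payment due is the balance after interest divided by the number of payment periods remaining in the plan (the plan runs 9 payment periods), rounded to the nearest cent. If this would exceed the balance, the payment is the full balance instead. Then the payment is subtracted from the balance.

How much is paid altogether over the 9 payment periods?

$10,198.21

Payment period 1: opening $9,507.25; interest $133.10 → $9,640.35; payment $1,071.15; balance $8,569.20
Payment period 2: opening $8,569.20; interest $119.97 → $8,689.17; payment $1,086.15; balance $7,603.02
Payment period 3: opening $7,603.02; interest $106.44 → $7,709.46; payment $1,101.35; balance $6,608.11
Payment period 4: opening $6,608.11; interest $92.51 → $6,700.62; payment $1,116.77; balance $5,583.85
Payment period 5: opening $5,583.85; interest $78.17 → $5,662.02; payment $1,132.40; balance $4,529.62
Payment period 6: opening $4,529.62; interest $63.41 → $4,593.03; payment $1,148.26; balance $3,444.77
Payment period 7: opening $3,444.77; interest $48.23 → $3,493.00; payment $1,164.33; balance $2,328.67
Payment period 8: opening $2,328.67; interest $32.60 → $2,361.27; payment $1,180.64; balance $1,180.63
Payment period 9: opening $1,180.63; interest $16.53 → $1,197.16; payment $1,197.16; balance $0.00
Total paid: $10,198.21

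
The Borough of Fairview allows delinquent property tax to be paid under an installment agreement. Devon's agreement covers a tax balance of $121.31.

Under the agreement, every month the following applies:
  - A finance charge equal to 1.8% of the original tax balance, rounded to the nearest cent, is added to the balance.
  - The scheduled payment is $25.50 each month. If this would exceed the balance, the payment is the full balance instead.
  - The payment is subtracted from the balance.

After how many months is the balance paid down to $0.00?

6

# | Opening | Interest | Payment | End bal
1 | $121.31 | $2.18 | $25.50 | $97.99
2 | $97.99 | $2.18 | $25.50 | $74.67
3 | $74.67 | $2.18 | $25.50 | $51.35
4 | $51.35 | $2.18 | $25.50 | $28.03
5 | $28.03 | $2.18 | $25.50 | $4.71
6 | $4.71 | $2.18 | $6.89 | $0.00
Balance reaches $0.00 in month 6.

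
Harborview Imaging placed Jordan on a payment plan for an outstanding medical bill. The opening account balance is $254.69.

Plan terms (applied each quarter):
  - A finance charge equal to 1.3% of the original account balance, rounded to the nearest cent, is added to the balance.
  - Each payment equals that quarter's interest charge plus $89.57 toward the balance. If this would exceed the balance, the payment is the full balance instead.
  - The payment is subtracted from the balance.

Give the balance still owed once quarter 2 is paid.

Quarter 1: opening $254.69; interest $3.31 → $258.00; payment $92.88; balance $165.12
Quarter 2: opening $165.12; interest $3.31 → $168.43; payment $92.88; balance $75.55

$75.55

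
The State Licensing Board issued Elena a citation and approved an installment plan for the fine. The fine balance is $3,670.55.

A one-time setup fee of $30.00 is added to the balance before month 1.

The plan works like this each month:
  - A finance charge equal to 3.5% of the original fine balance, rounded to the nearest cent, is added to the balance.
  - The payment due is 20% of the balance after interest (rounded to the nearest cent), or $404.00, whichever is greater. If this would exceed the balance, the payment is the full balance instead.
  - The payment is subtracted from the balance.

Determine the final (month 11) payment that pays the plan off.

$294.43

Month 1: $3,700.55 +$128.47 interest = $3,829.02; pay $765.80 → $3,063.22
Month 2: $3,063.22 +$128.47 interest = $3,191.69; pay $638.34 → $2,553.35
Month 3: $2,553.35 +$128.47 interest = $2,681.82; pay $536.36 → $2,145.46
Month 4: $2,145.46 +$128.47 interest = $2,273.93; pay $454.79 → $1,819.14
Month 5: $1,819.14 +$128.47 interest = $1,947.61; pay $404.00 → $1,543.61
Month 6: $1,543.61 +$128.47 interest = $1,672.08; pay $404.00 → $1,268.08
Month 7: $1,268.08 +$128.47 interest = $1,396.55; pay $404.00 → $992.55
Month 8: $992.55 +$128.47 interest = $1,121.02; pay $404.00 → $717.02
Month 9: $717.02 +$128.47 interest = $845.49; pay $404.00 → $441.49
Month 10: $441.49 +$128.47 interest = $569.96; pay $404.00 → $165.96
Month 11: $165.96 +$128.47 interest = $294.43; pay $294.43 → $0.00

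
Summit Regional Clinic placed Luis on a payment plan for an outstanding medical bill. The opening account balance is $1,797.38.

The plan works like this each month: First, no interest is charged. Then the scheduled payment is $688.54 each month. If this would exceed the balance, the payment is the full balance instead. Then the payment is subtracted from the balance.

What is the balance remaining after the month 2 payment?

$420.30

Month 1: $1,797.38 − $688.54 → $1,108.84
Month 2: $1,108.84 − $688.54 → $420.30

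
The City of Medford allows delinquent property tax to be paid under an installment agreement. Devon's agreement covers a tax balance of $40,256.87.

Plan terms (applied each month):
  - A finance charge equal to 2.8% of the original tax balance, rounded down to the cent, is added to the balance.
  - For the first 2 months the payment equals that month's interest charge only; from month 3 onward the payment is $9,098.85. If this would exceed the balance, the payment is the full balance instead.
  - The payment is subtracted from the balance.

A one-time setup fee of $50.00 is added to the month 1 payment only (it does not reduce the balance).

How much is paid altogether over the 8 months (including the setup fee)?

$49,324.39

Month 1: $40,256.87 +$1,127.19 interest = $41,384.06; pay $1,127.19 (+ $50.00 fee) → $40,256.87
Month 2: $40,256.87 +$1,127.19 interest = $41,384.06; pay $1,127.19 → $40,256.87
Month 3: $40,256.87 +$1,127.19 interest = $41,384.06; pay $9,098.85 → $32,285.21
Month 4: $32,285.21 +$1,127.19 interest = $33,412.40; pay $9,098.85 → $24,313.55
Month 5: $24,313.55 +$1,127.19 interest = $25,440.74; pay $9,098.85 → $16,341.89
Month 6: $16,341.89 +$1,127.19 interest = $17,469.08; pay $9,098.85 → $8,370.23
Month 7: $8,370.23 +$1,127.19 interest = $9,497.42; pay $9,098.85 → $398.57
Month 8: $398.57 +$1,127.19 interest = $1,525.76; pay $1,525.76 → $0.00
Total paid: $49,324.39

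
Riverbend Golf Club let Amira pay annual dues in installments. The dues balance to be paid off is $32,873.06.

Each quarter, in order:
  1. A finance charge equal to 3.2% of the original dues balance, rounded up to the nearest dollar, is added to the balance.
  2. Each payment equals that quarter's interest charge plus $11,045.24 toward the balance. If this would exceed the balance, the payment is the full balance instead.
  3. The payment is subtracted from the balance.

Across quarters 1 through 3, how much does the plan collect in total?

$36,029.06

Quarter 1: $32,873.06 +$1,052.00 interest = $33,925.06; pay $12,097.24 → $21,827.82
Quarter 2: $21,827.82 +$1,052.00 interest = $22,879.82; pay $12,097.24 → $10,782.58
Quarter 3: $10,782.58 +$1,052.00 interest = $11,834.58; pay $11,834.58 → $0.00
Total paid: $36,029.06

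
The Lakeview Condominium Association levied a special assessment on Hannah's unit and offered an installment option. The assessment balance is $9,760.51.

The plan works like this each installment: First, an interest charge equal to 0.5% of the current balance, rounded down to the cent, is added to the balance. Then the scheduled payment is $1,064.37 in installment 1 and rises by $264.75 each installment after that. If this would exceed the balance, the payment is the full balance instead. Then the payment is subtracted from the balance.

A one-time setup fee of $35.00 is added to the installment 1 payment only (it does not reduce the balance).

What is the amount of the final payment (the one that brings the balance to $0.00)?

Installment 1: opening $9,760.51; interest $48.80 → $9,809.31; payment $1,064.37 (+ $35.00 fee); balance $8,744.94
Installment 2: opening $8,744.94; interest $43.72 → $8,788.66; payment $1,329.12; balance $7,459.54
Installment 3: opening $7,459.54; interest $37.29 → $7,496.83; payment $1,593.87; balance $5,902.96
Installment 4: opening $5,902.96; interest $29.51 → $5,932.47; payment $1,858.62; balance $4,073.85
Installment 5: opening $4,073.85; interest $20.36 → $4,094.21; payment $2,123.37; balance $1,970.84
Installment 6: opening $1,970.84; interest $9.85 → $1,980.69; payment $1,980.69; balance $0.00

$1,980.69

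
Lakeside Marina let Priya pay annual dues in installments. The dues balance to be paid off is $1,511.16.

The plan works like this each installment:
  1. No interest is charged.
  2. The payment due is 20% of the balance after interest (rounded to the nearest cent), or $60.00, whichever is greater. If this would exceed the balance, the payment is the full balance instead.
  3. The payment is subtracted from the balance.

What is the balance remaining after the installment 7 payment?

$316.91

Installment 1: $1,511.16 − $302.23 → $1,208.93
Installment 2: $1,208.93 − $241.79 → $967.14
Installment 3: $967.14 − $193.43 → $773.71
Installment 4: $773.71 − $154.74 → $618.97
Installment 5: $618.97 − $123.79 → $495.18
Installment 6: $495.18 − $99.04 → $396.14
Installment 7: $396.14 − $79.23 → $316.91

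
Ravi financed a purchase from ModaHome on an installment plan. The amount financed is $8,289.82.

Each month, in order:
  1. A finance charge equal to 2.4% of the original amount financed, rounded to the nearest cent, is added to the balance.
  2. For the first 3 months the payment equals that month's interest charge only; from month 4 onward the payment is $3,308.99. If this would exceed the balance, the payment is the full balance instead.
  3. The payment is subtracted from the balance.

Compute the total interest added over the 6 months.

$1,193.76

Month 1: opening $8,289.82; interest $198.96 → $8,488.78; payment $198.96; balance $8,289.82
Month 2: opening $8,289.82; interest $198.96 → $8,488.78; payment $198.96; balance $8,289.82
Month 3: opening $8,289.82; interest $198.96 → $8,488.78; payment $198.96; balance $8,289.82
Month 4: opening $8,289.82; interest $198.96 → $8,488.78; payment $3,308.99; balance $5,179.79
Month 5: opening $5,179.79; interest $198.96 → $5,378.75; payment $3,308.99; balance $2,069.76
Month 6: opening $2,069.76; interest $198.96 → $2,268.72; payment $2,268.72; balance $0.00
Total interest: $198.96 + $198.96 + $198.96 + $198.96 + $198.96 + $198.96 = $1,193.76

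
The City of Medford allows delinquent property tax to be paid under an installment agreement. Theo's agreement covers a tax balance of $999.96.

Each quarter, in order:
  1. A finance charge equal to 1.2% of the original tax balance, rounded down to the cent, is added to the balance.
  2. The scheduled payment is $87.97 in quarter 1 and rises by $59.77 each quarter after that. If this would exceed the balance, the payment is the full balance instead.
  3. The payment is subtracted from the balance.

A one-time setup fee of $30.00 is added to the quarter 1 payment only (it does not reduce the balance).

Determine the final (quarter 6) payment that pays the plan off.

# | Opening | Interest | Payment | Fee | End bal
1 | $999.96 | $11.99 | $87.97 | $30.00 | $923.98
2 | $923.98 | $11.99 | $147.74 | — | $788.23
3 | $788.23 | $11.99 | $207.51 | — | $592.71
4 | $592.71 | $11.99 | $267.28 | — | $337.42
5 | $337.42 | $11.99 | $327.05 | — | $22.36
6 | $22.36 | $11.99 | $34.35 | — | $0.00

$34.35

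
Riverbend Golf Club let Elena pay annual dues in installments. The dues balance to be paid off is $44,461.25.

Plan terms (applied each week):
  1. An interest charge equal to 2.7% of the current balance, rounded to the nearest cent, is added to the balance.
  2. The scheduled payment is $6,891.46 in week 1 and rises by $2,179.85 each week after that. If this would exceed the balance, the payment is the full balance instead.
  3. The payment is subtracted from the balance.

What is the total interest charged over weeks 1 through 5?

$3,827.10

# | Opening | Interest | Payment | End bal
1 | $44,461.25 | $1,200.45 | $6,891.46 | $38,770.24
2 | $38,770.24 | $1,046.80 | $9,071.31 | $30,745.73
3 | $30,745.73 | $830.13 | $11,251.16 | $20,324.70
4 | $20,324.70 | $548.77 | $13,431.01 | $7,442.46
5 | $7,442.46 | $200.95 | $7,643.41 | $0.00
Total interest: $1,200.45 + $1,046.80 + $830.13 + $548.77 + $200.95 = $3,827.10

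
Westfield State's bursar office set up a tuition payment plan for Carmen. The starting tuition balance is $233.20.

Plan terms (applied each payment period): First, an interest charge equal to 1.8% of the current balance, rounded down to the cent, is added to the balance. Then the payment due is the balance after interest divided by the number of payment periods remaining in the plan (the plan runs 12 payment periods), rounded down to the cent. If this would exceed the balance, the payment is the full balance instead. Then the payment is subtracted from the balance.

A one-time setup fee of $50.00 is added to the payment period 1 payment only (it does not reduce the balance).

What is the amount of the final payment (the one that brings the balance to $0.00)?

$24.07

Payment period 1: opening $233.20; interest $4.19 → $237.39; payment $19.78 (+ $50.00 fee); balance $217.61
Payment period 2: opening $217.61; interest $3.91 → $221.52; payment $20.13; balance $201.39
Payment period 3: opening $201.39; interest $3.62 → $205.01; payment $20.50; balance $184.51
Payment period 4: opening $184.51; interest $3.32 → $187.83; payment $20.87; balance $166.96
Payment period 5: opening $166.96; interest $3.00 → $169.96; payment $21.24; balance $148.72
Payment period 6: opening $148.72; interest $2.67 → $151.39; payment $21.62; balance $129.77
Payment period 7: opening $129.77; interest $2.33 → $132.10; payment $22.01; balance $110.09
Payment period 8: opening $110.09; interest $1.98 → $112.07; payment $22.41; balance $89.66
Payment period 9: opening $89.66; interest $1.61 → $91.27; payment $22.81; balance $68.46
Payment period 10: opening $68.46; interest $1.23 → $69.69; payment $23.23; balance $46.46
Payment period 11: opening $46.46; interest $0.83 → $47.29; payment $23.64; balance $23.65
Payment period 12: opening $23.65; interest $0.42 → $24.07; payment $24.07; balance $0.00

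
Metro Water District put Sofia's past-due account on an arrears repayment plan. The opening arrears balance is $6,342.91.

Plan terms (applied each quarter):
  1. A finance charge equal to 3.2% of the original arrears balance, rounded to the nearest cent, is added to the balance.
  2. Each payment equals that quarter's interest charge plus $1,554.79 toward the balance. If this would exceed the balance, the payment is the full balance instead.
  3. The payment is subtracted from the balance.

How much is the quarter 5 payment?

Quarter 1: opening $6,342.91; interest $202.97 → $6,545.88; payment $1,757.76; balance $4,788.12
Quarter 2: opening $4,788.12; interest $202.97 → $4,991.09; payment $1,757.76; balance $3,233.33
Quarter 3: opening $3,233.33; interest $202.97 → $3,436.30; payment $1,757.76; balance $1,678.54
Quarter 4: opening $1,678.54; interest $202.97 → $1,881.51; payment $1,757.76; balance $123.75
Quarter 5: opening $123.75; interest $202.97 → $326.72; payment $326.72; balance $0.00

$326.72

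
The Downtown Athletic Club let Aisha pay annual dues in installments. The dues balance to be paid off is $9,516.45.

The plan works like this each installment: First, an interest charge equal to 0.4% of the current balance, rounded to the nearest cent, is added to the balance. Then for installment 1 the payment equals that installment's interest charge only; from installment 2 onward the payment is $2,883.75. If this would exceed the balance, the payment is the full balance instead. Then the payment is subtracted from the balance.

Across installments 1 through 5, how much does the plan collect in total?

$9,638.30

Installment 1: $9,516.45 +$38.07 interest = $9,554.52; pay $38.07 → $9,516.45
Installment 2: $9,516.45 +$38.07 interest = $9,554.52; pay $2,883.75 → $6,670.77
Installment 3: $6,670.77 +$26.68 interest = $6,697.45; pay $2,883.75 → $3,813.70
Installment 4: $3,813.70 +$15.25 interest = $3,828.95; pay $2,883.75 → $945.20
Installment 5: $945.20 +$3.78 interest = $948.98; pay $948.98 → $0.00
Total paid: $9,638.30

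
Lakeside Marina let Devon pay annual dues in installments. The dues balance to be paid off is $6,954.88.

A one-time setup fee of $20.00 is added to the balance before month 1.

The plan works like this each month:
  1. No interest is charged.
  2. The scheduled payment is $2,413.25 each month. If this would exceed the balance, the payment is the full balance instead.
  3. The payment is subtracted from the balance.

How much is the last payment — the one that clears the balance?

$2,148.38

Month 1: opening $6,974.88; payment $2,413.25; balance $4,561.63
Month 2: opening $4,561.63; payment $2,413.25; balance $2,148.38
Month 3: opening $2,148.38; payment $2,148.38; balance $0.00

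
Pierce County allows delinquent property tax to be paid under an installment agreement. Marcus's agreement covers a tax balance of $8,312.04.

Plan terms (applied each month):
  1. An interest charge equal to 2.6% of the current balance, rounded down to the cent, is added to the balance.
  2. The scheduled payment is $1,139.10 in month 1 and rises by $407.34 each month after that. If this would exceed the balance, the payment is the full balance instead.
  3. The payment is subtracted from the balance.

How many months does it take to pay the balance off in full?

Month 1: $8,312.04 +$216.11 interest = $8,528.15; pay $1,139.10 → $7,389.05
Month 2: $7,389.05 +$192.11 interest = $7,581.16; pay $1,546.44 → $6,034.72
Month 3: $6,034.72 +$156.90 interest = $6,191.62; pay $1,953.78 → $4,237.84
Month 4: $4,237.84 +$110.18 interest = $4,348.02; pay $2,361.12 → $1,986.90
Month 5: $1,986.90 +$51.65 interest = $2,038.55; pay $2,038.55 → $0.00
Balance reaches $0.00 in month 5.

5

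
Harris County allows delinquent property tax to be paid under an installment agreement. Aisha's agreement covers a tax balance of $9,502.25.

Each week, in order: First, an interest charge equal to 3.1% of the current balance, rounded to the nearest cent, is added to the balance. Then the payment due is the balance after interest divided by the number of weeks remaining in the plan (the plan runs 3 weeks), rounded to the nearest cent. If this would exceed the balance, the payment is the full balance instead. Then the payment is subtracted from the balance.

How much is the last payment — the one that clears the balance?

# | Opening | Interest | Payment | End bal
1 | $9,502.25 | $294.57 | $3,265.61 | $6,531.21
2 | $6,531.21 | $202.47 | $3,366.84 | $3,366.84
3 | $3,366.84 | $104.37 | $3,471.21 | $0.00

$3,471.21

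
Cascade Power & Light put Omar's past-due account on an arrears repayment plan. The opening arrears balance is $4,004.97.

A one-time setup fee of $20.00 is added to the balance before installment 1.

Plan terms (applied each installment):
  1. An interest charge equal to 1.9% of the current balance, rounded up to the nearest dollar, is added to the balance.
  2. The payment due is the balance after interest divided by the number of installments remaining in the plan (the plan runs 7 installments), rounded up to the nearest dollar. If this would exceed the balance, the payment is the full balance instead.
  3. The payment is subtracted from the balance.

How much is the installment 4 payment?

$620.00

# | Opening | Interest | Payment | End bal
1 | $4,024.97 | $77.00 | $586.00 | $3,515.97
2 | $3,515.97 | $67.00 | $598.00 | $2,984.97
3 | $2,984.97 | $57.00 | $609.00 | $2,432.97
4 | $2,432.97 | $47.00 | $620.00 | $1,859.97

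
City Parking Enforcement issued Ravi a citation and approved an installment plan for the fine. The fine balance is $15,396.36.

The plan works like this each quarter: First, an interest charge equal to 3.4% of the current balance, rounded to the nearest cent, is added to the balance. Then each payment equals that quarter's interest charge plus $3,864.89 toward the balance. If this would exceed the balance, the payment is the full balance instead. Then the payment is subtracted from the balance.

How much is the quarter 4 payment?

# | Opening | Interest | Payment | End bal
1 | $15,396.36 | $523.48 | $4,388.37 | $11,531.47
2 | $11,531.47 | $392.07 | $4,256.96 | $7,666.58
3 | $7,666.58 | $260.66 | $4,125.55 | $3,801.69
4 | $3,801.69 | $129.26 | $3,930.95 | $0.00

$3,930.95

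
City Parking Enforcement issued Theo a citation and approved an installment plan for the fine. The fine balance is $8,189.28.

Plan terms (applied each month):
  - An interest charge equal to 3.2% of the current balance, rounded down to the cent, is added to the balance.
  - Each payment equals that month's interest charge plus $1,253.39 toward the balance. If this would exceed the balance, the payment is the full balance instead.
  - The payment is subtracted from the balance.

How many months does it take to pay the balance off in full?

7

Month 1: $8,189.28 +$262.05 interest = $8,451.33; pay $1,515.44 → $6,935.89
Month 2: $6,935.89 +$221.94 interest = $7,157.83; pay $1,475.33 → $5,682.50
Month 3: $5,682.50 +$181.84 interest = $5,864.34; pay $1,435.23 → $4,429.11
Month 4: $4,429.11 +$141.73 interest = $4,570.84; pay $1,395.12 → $3,175.72
Month 5: $3,175.72 +$101.62 interest = $3,277.34; pay $1,355.01 → $1,922.33
Month 6: $1,922.33 +$61.51 interest = $1,983.84; pay $1,314.90 → $668.94
Month 7: $668.94 +$21.40 interest = $690.34; pay $690.34 → $0.00
Balance reaches $0.00 in month 7.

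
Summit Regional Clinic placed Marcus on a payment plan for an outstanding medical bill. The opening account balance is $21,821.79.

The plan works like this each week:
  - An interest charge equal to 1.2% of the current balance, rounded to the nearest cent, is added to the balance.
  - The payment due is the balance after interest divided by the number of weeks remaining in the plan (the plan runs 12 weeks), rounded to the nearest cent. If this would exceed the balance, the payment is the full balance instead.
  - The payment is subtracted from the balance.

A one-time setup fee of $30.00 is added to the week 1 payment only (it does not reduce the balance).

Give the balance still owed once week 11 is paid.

Week 1: $21,821.79 +$261.86 interest = $22,083.65; pay $1,840.30 (+ $30.00 fee) → $20,243.35
Week 2: $20,243.35 +$242.92 interest = $20,486.27; pay $1,862.39 → $18,623.88
Week 3: $18,623.88 +$223.49 interest = $18,847.37; pay $1,884.74 → $16,962.63
Week 4: $16,962.63 +$203.55 interest = $17,166.18; pay $1,907.35 → $15,258.83
Week 5: $15,258.83 +$183.11 interest = $15,441.94; pay $1,930.24 → $13,511.70
Week 6: $13,511.70 +$162.14 interest = $13,673.84; pay $1,953.41 → $11,720.43
Week 7: $11,720.43 +$140.65 interest = $11,861.08; pay $1,976.85 → $9,884.23
Week 8: $9,884.23 +$118.61 interest = $10,002.84; pay $2,000.57 → $8,002.27
Week 9: $8,002.27 +$96.03 interest = $8,098.30; pay $2,024.58 → $6,073.72
Week 10: $6,073.72 +$72.88 interest = $6,146.60; pay $2,048.87 → $4,097.73
Week 11: $4,097.73 +$49.17 interest = $4,146.90; pay $2,073.45 → $2,073.45

$2,073.45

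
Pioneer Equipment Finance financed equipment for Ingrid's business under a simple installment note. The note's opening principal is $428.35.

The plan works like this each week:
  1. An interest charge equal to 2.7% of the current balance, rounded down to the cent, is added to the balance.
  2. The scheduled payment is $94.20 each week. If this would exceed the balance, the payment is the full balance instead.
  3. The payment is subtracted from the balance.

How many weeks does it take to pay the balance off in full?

Week 1: $428.35 +$11.56 interest = $439.91; pay $94.20 → $345.71
Week 2: $345.71 +$9.33 interest = $355.04; pay $94.20 → $260.84
Week 3: $260.84 +$7.04 interest = $267.88; pay $94.20 → $173.68
Week 4: $173.68 +$4.68 interest = $178.36; pay $94.20 → $84.16
Week 5: $84.16 +$2.27 interest = $86.43; pay $86.43 → $0.00
Balance reaches $0.00 in week 5.

5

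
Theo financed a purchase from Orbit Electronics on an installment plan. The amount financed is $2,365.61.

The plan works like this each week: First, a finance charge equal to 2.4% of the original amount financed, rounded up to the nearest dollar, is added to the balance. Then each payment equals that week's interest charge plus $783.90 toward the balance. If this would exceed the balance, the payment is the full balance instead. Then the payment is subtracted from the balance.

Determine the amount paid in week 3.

$840.90

Week 1: opening $2,365.61; interest $57.00 → $2,422.61; payment $840.90; balance $1,581.71
Week 2: opening $1,581.71; interest $57.00 → $1,638.71; payment $840.90; balance $797.81
Week 3: opening $797.81; interest $57.00 → $854.81; payment $840.90; balance $13.91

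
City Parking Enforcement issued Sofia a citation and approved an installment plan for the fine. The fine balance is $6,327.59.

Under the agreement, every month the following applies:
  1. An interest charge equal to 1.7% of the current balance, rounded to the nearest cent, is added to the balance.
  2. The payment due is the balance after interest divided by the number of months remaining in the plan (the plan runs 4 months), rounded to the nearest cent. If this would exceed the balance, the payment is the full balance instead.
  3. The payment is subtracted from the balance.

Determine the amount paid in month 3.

$1,663.96

Month 1: $6,327.59 +$107.57 interest = $6,435.16; pay $1,608.79 → $4,826.37
Month 2: $4,826.37 +$82.05 interest = $4,908.42; pay $1,636.14 → $3,272.28
Month 3: $3,272.28 +$55.63 interest = $3,327.91; pay $1,663.96 → $1,663.95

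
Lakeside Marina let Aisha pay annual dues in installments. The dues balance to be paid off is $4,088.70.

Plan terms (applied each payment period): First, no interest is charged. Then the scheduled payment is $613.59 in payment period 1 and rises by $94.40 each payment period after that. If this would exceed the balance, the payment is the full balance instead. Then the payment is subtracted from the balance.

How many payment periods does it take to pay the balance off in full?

Payment period 1: opening $4,088.70; payment $613.59; balance $3,475.11
Payment period 2: opening $3,475.11; payment $707.99; balance $2,767.12
Payment period 3: opening $2,767.12; payment $802.39; balance $1,964.73
Payment period 4: opening $1,964.73; payment $896.79; balance $1,067.94
Payment period 5: opening $1,067.94; payment $991.19; balance $76.75
Payment period 6: opening $76.75; payment $76.75; balance $0.00
Balance reaches $0.00 in payment period 6.

6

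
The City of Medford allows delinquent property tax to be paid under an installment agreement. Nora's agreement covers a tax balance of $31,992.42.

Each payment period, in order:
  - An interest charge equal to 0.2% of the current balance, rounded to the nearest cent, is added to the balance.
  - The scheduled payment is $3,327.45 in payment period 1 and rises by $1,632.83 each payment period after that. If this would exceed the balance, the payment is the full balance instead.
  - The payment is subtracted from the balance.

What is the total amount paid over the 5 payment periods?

$32,214.25

Payment period 1: opening $31,992.42; interest $63.98 → $32,056.40; payment $3,327.45; balance $28,728.95
Payment period 2: opening $28,728.95; interest $57.46 → $28,786.41; payment $4,960.28; balance $23,826.13
Payment period 3: opening $23,826.13; interest $47.65 → $23,873.78; payment $6,593.11; balance $17,280.67
Payment period 4: opening $17,280.67; interest $34.56 → $17,315.23; payment $8,225.94; balance $9,089.29
Payment period 5: opening $9,089.29; interest $18.18 → $9,107.47; payment $9,107.47; balance $0.00
Total paid: $32,214.25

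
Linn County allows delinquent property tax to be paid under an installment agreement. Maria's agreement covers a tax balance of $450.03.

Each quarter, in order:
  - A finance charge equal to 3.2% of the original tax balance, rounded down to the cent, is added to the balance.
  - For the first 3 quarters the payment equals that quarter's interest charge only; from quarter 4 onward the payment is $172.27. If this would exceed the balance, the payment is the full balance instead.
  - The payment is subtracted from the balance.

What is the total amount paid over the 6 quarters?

$536.43

Quarter 1: $450.03 +$14.40 interest = $464.43; pay $14.40 → $450.03
Quarter 2: $450.03 +$14.40 interest = $464.43; pay $14.40 → $450.03
Quarter 3: $450.03 +$14.40 interest = $464.43; pay $14.40 → $450.03
Quarter 4: $450.03 +$14.40 interest = $464.43; pay $172.27 → $292.16
Quarter 5: $292.16 +$14.40 interest = $306.56; pay $172.27 → $134.29
Quarter 6: $134.29 +$14.40 interest = $148.69; pay $148.69 → $0.00
Total paid: $536.43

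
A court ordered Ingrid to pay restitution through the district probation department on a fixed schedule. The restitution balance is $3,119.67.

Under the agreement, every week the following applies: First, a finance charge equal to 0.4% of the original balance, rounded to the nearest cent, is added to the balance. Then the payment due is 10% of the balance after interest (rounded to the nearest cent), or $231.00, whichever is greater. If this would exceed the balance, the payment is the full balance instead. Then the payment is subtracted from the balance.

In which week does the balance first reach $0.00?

14

Week 1: $3,119.67 +$12.48 interest = $3,132.15; pay $313.22 → $2,818.93
Week 2: $2,818.93 +$12.48 interest = $2,831.41; pay $283.14 → $2,548.27
Week 3: $2,548.27 +$12.48 interest = $2,560.75; pay $256.08 → $2,304.67
Week 4: $2,304.67 +$12.48 interest = $2,317.15; pay $231.72 → $2,085.43
Week 5: $2,085.43 +$12.48 interest = $2,097.91; pay $231.00 → $1,866.91
Week 6: $1,866.91 +$12.48 interest = $1,879.39; pay $231.00 → $1,648.39
Week 7: $1,648.39 +$12.48 interest = $1,660.87; pay $231.00 → $1,429.87
Week 8: $1,429.87 +$12.48 interest = $1,442.35; pay $231.00 → $1,211.35
Week 9: $1,211.35 +$12.48 interest = $1,223.83; pay $231.00 → $992.83
Week 10: $992.83 +$12.48 interest = $1,005.31; pay $231.00 → $774.31
Week 11: $774.31 +$12.48 interest = $786.79; pay $231.00 → $555.79
Week 12: $555.79 +$12.48 interest = $568.27; pay $231.00 → $337.27
Week 13: $337.27 +$12.48 interest = $349.75; pay $231.00 → $118.75
Week 14: $118.75 +$12.48 interest = $131.23; pay $131.23 → $0.00
Balance reaches $0.00 in week 14.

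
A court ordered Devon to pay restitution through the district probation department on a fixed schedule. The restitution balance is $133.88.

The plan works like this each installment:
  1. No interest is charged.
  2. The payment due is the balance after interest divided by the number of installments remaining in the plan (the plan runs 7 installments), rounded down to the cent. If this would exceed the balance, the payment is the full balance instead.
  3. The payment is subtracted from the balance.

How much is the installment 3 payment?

Installment 1: opening $133.88; payment $19.12; balance $114.76
Installment 2: opening $114.76; payment $19.12; balance $95.64
Installment 3: opening $95.64; payment $19.12; balance $76.52

$19.12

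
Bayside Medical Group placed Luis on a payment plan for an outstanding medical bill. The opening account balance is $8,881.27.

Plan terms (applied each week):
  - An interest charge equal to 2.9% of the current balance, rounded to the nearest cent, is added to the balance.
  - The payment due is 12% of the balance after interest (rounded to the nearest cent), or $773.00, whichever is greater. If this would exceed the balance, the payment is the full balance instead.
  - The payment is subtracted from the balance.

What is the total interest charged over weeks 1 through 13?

$1,781.20

# | Opening | Interest | Payment | End bal
1 | $8,881.27 | $257.56 | $1,096.66 | $8,042.17
2 | $8,042.17 | $233.22 | $993.05 | $7,282.34
3 | $7,282.34 | $211.19 | $899.22 | $6,594.31
4 | $6,594.31 | $191.23 | $814.26 | $5,971.28
5 | $5,971.28 | $173.17 | $773.00 | $5,371.45
6 | $5,371.45 | $155.77 | $773.00 | $4,754.22
7 | $4,754.22 | $137.87 | $773.00 | $4,119.09
8 | $4,119.09 | $119.45 | $773.00 | $3,465.54
9 | $3,465.54 | $100.50 | $773.00 | $2,793.04
10 | $2,793.04 | $81.00 | $773.00 | $2,101.04
11 | $2,101.04 | $60.93 | $773.00 | $1,388.97
12 | $1,388.97 | $40.28 | $773.00 | $656.25
13 | $656.25 | $19.03 | $675.28 | $0.00
Total interest: $257.56 + $233.22 + $211.19 + $191.23 + $173.17 + $155.77 + $137.87 + $119.45 + $100.50 + $81.00 + $60.93 + $40.28 + $19.03 = $1,781.20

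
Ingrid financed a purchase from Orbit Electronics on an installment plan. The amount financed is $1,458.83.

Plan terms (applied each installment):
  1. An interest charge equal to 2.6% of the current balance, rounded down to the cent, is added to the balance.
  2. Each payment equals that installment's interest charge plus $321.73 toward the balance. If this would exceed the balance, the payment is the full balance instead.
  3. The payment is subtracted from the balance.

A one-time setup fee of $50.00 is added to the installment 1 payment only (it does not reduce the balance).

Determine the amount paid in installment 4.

$334.56

Installment 1: $1,458.83 +$37.92 interest = $1,496.75; pay $359.65 (+ $50.00 fee) → $1,137.10
Installment 2: $1,137.10 +$29.56 interest = $1,166.66; pay $351.29 → $815.37
Installment 3: $815.37 +$21.19 interest = $836.56; pay $342.92 → $493.64
Installment 4: $493.64 +$12.83 interest = $506.47; pay $334.56 → $171.91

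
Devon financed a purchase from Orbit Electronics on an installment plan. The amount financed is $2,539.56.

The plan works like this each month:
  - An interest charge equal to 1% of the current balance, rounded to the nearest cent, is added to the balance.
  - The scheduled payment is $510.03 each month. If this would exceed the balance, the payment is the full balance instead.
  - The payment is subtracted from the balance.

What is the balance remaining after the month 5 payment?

$67.44

Month 1: $2,539.56 +$25.40 interest = $2,564.96; pay $510.03 → $2,054.93
Month 2: $2,054.93 +$20.55 interest = $2,075.48; pay $510.03 → $1,565.45
Month 3: $1,565.45 +$15.65 interest = $1,581.10; pay $510.03 → $1,071.07
Month 4: $1,071.07 +$10.71 interest = $1,081.78; pay $510.03 → $571.75
Month 5: $571.75 +$5.72 interest = $577.47; pay $510.03 → $67.44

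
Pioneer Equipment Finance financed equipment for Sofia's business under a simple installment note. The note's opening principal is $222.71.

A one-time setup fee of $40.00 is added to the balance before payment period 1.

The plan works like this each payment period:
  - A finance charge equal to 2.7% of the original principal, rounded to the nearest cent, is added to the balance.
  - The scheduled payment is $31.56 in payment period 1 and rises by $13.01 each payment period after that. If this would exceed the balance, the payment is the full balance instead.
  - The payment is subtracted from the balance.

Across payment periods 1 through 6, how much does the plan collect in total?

# | Opening | Interest | Payment | End bal
1 | $262.71 | $6.01 | $31.56 | $237.16
2 | $237.16 | $6.01 | $44.57 | $198.60
3 | $198.60 | $6.01 | $57.58 | $147.03
4 | $147.03 | $6.01 | $70.59 | $82.45
5 | $82.45 | $6.01 | $83.60 | $4.86
6 | $4.86 | $6.01 | $10.87 | $0.00
Total paid: $298.77

$298.77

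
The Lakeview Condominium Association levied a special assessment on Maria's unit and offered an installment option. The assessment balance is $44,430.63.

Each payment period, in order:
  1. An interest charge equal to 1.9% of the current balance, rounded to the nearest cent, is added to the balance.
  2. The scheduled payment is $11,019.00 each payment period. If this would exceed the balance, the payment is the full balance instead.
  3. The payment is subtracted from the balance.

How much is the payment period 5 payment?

$2,605.25

# | Opening | Interest | Payment | End bal
1 | $44,430.63 | $844.18 | $11,019.00 | $34,255.81
2 | $34,255.81 | $650.86 | $11,019.00 | $23,887.67
3 | $23,887.67 | $453.87 | $11,019.00 | $13,322.54
4 | $13,322.54 | $253.13 | $11,019.00 | $2,556.67
5 | $2,556.67 | $48.58 | $2,605.25 | $0.00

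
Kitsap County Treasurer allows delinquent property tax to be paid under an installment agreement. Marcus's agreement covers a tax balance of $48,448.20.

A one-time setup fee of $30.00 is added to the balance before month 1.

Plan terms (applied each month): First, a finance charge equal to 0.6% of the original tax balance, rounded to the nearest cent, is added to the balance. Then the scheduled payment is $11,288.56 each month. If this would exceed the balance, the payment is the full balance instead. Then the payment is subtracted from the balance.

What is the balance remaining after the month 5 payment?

Month 1: $48,478.20 +$290.69 interest = $48,768.89; pay $11,288.56 → $37,480.33
Month 2: $37,480.33 +$290.69 interest = $37,771.02; pay $11,288.56 → $26,482.46
Month 3: $26,482.46 +$290.69 interest = $26,773.15; pay $11,288.56 → $15,484.59
Month 4: $15,484.59 +$290.69 interest = $15,775.28; pay $11,288.56 → $4,486.72
Month 5: $4,486.72 +$290.69 interest = $4,777.41; pay $4,777.41 → $0.00

$0.00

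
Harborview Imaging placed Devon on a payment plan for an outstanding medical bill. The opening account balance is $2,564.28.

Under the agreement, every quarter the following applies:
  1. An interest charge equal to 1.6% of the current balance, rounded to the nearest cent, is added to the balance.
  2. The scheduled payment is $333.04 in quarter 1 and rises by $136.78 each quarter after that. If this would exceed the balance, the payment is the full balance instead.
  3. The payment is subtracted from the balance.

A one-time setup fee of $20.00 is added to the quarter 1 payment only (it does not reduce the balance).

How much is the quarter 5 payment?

Quarter 1: $2,564.28 +$41.03 interest = $2,605.31; pay $333.04 (+ $20.00 fee) → $2,272.27
Quarter 2: $2,272.27 +$36.36 interest = $2,308.63; pay $469.82 → $1,838.81
Quarter 3: $1,838.81 +$29.42 interest = $1,868.23; pay $606.60 → $1,261.63
Quarter 4: $1,261.63 +$20.19 interest = $1,281.82; pay $743.38 → $538.44
Quarter 5: $538.44 +$8.62 interest = $547.06; pay $547.06 → $0.00

$547.06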